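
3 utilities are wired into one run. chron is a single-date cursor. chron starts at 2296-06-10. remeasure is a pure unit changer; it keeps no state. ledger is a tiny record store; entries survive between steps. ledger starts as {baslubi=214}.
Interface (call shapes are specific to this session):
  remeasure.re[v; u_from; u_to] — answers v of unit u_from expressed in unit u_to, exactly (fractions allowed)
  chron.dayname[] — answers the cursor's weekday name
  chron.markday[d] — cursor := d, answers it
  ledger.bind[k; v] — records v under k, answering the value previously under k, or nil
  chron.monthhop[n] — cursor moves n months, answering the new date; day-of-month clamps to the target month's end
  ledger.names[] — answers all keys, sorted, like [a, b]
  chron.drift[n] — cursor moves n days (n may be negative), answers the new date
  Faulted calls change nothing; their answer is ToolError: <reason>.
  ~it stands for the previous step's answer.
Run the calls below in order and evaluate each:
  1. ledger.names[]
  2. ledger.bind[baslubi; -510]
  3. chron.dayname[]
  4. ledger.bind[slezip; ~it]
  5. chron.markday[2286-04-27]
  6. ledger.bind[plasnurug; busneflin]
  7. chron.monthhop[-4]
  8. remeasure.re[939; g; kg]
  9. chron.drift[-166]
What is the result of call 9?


Answer: 2285-07-14

Derivation:
>>> names
:: [baslubi]
>>> bind k→baslubi v→-510
:: 214
>>> dayname
:: Wednesday
>>> bind k→slezip v→~it
:: nil
>>> markday d→2286-04-27
:: 2286-04-27
>>> bind k→plasnurug v→busneflin
:: nil
>>> monthhop n→-4
:: 2285-12-27
>>> re v→939 u_from→g u_to→kg
:: 939/1000
>>> drift n→-166
:: 2285-07-14


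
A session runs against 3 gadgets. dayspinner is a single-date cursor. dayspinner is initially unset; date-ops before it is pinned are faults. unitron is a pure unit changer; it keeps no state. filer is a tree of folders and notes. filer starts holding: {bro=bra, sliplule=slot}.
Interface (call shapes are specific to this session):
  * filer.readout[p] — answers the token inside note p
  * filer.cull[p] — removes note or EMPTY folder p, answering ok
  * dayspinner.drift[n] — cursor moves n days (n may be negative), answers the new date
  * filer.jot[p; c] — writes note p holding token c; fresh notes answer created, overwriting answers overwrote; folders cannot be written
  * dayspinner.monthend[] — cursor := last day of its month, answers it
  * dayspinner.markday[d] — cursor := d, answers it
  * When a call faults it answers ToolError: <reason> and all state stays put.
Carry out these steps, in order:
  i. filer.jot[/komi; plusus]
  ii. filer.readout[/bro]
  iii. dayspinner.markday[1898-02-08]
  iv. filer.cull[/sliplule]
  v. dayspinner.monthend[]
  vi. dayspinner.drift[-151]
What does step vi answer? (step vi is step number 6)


~$ filer.jot p: /komi c: plusus
:: created
~$ filer.readout p: /bro
:: bra
~$ dayspinner.markday d: 1898-02-08
:: 1898-02-08
~$ filer.cull p: /sliplule
:: ok
~$ dayspinner.monthend
:: 1898-02-28
~$ dayspinner.drift n: -151
:: 1897-09-30

Answer: 1897-09-30


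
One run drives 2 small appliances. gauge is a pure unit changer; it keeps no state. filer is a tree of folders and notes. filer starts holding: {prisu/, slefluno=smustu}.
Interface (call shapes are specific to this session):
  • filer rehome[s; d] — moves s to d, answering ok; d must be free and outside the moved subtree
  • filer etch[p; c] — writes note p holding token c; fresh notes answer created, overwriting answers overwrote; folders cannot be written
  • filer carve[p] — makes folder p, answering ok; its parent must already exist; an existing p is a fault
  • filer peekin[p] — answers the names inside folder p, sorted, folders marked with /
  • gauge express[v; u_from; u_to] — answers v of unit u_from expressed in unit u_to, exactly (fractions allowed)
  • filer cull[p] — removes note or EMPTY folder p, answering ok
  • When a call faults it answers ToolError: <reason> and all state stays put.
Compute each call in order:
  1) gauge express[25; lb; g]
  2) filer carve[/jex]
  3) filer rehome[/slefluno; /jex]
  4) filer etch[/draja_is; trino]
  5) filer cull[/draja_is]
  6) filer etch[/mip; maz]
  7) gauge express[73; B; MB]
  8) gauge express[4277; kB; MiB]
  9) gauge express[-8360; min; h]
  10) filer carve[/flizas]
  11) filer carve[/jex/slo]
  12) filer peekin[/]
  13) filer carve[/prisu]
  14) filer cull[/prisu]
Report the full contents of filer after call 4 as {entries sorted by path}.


Answer: {draja_is=trino, jex/, prisu/, slefluno=smustu}

Derivation:
! gauge express(25, lb, g) => 45359237/4000
! filer carve(/jex) => ok
! filer rehome(/slefluno, /jex) => ToolError: exists
! filer etch(/draja_is, trino) => created
! filer cull(/draja_is) => ok
! filer etch(/mip, maz) => created
! gauge express(73, B, MB) => 73/1000000
! gauge express(4277, kB, MiB) => 534625/131072
! gauge express(-8360, min, h) => -418/3
! filer carve(/flizas) => ok
! filer carve(/jex/slo) => ok
! filer peekin(/) => [flizas/, jex/, mip, prisu/, slefluno]
! filer carve(/prisu) => ToolError: exists
! filer cull(/prisu) => ok


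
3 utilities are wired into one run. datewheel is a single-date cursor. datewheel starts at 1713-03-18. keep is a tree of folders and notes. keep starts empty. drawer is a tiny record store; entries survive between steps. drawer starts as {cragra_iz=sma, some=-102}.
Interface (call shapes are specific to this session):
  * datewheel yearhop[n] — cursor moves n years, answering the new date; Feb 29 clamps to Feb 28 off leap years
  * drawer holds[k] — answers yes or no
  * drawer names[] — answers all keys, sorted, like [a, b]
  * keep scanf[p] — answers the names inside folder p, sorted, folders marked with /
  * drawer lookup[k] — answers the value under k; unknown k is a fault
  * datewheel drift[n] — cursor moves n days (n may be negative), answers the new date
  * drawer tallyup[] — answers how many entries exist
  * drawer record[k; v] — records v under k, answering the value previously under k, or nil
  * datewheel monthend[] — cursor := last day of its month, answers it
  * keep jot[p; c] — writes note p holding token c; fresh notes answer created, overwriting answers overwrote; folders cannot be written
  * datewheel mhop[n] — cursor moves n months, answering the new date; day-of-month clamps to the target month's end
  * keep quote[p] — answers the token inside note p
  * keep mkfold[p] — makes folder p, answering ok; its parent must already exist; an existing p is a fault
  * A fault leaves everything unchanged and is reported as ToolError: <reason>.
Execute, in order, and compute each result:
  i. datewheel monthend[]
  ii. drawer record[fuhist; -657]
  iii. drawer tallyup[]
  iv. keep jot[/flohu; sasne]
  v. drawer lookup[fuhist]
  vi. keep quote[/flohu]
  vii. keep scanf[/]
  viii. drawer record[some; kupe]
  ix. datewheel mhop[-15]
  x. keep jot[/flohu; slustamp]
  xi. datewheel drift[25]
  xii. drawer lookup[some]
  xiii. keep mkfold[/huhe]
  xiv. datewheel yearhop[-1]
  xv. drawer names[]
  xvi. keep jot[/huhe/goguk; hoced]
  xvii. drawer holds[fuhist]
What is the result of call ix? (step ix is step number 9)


Answer: 1711-12-31

Derivation:
>>> datewheel monthend
[out] 1713-03-31
>>> drawer record fuhist -657
[out] nil
>>> drawer tallyup
[out] 3
>>> keep jot /flohu sasne
[out] created
>>> drawer lookup fuhist
[out] -657
>>> keep quote /flohu
[out] sasne
>>> keep scanf /
[out] [flohu]
>>> drawer record some kupe
[out] -102
>>> datewheel mhop -15
[out] 1711-12-31
>>> keep jot /flohu slustamp
[out] overwrote
>>> datewheel drift 25
[out] 1712-01-25
>>> drawer lookup some
[out] kupe
>>> keep mkfold /huhe
[out] ok
>>> datewheel yearhop -1
[out] 1711-01-25
>>> drawer names
[out] [cragra_iz, fuhist, some]
>>> keep jot /huhe/goguk hoced
[out] created
>>> drawer holds fuhist
[out] yes


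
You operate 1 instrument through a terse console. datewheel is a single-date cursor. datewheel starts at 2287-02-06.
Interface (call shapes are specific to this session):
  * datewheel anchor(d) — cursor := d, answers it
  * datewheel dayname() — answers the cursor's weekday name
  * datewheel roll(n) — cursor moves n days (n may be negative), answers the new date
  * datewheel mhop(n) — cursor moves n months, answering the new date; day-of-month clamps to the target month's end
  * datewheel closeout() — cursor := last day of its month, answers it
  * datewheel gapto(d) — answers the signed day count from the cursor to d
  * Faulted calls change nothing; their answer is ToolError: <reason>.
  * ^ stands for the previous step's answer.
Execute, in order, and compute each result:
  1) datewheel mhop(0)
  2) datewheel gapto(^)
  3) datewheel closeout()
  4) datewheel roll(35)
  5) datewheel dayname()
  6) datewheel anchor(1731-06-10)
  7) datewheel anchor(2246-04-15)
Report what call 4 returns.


Do: datewheel mhop[n→0]
See: 2287-02-06
Do: datewheel gapto[d→^]
See: 0
Do: datewheel closeout[]
See: 2287-02-28
Do: datewheel roll[n→35]
See: 2287-04-04
Do: datewheel dayname[]
See: Monday
Do: datewheel anchor[d→1731-06-10]
See: 1731-06-10
Do: datewheel anchor[d→2246-04-15]
See: 2246-04-15

Answer: 2287-04-04


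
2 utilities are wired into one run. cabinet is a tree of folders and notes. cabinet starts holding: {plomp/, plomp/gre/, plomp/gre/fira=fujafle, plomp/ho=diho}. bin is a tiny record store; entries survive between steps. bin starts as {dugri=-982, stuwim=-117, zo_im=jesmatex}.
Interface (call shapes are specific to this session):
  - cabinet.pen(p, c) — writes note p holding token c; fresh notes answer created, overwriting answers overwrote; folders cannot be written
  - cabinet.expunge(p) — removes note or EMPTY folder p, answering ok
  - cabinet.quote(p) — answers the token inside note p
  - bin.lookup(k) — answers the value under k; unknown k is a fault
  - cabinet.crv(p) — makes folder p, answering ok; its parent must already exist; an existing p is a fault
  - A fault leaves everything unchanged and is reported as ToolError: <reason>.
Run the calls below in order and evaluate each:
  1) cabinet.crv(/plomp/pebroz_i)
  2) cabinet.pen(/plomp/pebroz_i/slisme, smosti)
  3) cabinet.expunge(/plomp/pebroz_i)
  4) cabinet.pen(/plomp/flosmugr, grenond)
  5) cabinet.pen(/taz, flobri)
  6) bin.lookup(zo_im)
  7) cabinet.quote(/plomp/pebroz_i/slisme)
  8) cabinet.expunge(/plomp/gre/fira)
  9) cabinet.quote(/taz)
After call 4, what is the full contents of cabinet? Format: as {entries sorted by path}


>>> cabinet.crv p=/plomp/pebroz_i
  ok
>>> cabinet.pen p=/plomp/pebroz_i/slisme c=smosti
  created
>>> cabinet.expunge p=/plomp/pebroz_i
  ToolError: not empty
>>> cabinet.pen p=/plomp/flosmugr c=grenond
  created
>>> cabinet.pen p=/taz c=flobri
  created
>>> bin.lookup k=zo_im
  jesmatex
>>> cabinet.quote p=/plomp/pebroz_i/slisme
  smosti
>>> cabinet.expunge p=/plomp/gre/fira
  ok
>>> cabinet.quote p=/taz
  flobri

Answer: {plomp/, plomp/flosmugr=grenond, plomp/gre/, plomp/gre/fira=fujafle, plomp/ho=diho, plomp/pebroz_i/, plomp/pebroz_i/slisme=smosti}


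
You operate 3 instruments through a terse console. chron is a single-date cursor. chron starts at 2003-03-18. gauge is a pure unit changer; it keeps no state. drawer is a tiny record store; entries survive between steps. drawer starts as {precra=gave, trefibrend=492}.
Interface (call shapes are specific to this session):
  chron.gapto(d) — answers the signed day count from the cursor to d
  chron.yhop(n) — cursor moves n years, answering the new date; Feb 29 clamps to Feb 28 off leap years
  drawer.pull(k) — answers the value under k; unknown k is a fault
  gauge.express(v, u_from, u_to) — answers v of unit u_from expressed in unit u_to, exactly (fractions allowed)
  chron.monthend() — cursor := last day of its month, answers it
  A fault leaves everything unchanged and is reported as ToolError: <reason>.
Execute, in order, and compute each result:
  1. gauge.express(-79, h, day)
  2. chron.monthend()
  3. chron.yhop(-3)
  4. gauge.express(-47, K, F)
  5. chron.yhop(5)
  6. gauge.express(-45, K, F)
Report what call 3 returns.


Do: gauge.express[v=-79; u_from=h; u_to=day]
See: -79/24
Do: chron.monthend[]
See: 2003-03-31
Do: chron.yhop[n=-3]
See: 2000-03-31
Do: gauge.express[v=-47; u_from=K; u_to=F]
See: -54427/100
Do: chron.yhop[n=5]
See: 2005-03-31
Do: gauge.express[v=-45; u_from=K; u_to=F]
See: -54067/100

Answer: 2000-03-31


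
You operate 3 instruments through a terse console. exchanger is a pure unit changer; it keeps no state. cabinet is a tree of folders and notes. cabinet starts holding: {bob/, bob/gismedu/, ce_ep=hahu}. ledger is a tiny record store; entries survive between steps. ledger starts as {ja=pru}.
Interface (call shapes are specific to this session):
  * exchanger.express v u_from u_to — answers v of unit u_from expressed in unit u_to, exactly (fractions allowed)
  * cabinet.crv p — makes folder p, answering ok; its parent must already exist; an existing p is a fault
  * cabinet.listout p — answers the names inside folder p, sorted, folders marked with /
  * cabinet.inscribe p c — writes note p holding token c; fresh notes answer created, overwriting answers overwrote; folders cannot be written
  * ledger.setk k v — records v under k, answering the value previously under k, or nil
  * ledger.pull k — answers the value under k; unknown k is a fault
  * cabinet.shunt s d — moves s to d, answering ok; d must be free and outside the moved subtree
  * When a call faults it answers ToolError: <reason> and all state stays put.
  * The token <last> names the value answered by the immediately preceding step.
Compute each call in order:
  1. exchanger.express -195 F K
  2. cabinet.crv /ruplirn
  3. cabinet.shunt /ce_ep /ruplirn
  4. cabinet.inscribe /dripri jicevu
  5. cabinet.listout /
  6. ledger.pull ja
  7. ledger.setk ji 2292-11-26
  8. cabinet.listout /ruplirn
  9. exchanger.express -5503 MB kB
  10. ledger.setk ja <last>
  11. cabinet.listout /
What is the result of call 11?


Calling exchanger.express on v=-195, u_from=F, u_to=K, and get 26467/180.
Calling cabinet.crv on p=/ruplirn, giving ok.
Then cabinet.shunt on s=/ce_ep, d=/ruplirn, and observe ToolError: exists.
Next I call cabinet.inscribe on p=/dripri, c=jicevu, giving created.
I use cabinet.listout on p=/, — result: [bob/, ce_ep, dripri, ruplirn/].
Then ledger.pull on k=ja, giving pru.
Calling ledger.setk on k=ji, v=2292-11-26, and see nil.
Invoking cabinet.listout on p=/ruplirn, → [].
Next I call exchanger.express on v=-5503, u_from=MB, u_to=kB, and observe -5503000.
Using ledger.setk on k=ja, v=<last>, yielding pru.
I run cabinet.listout on p=/, yielding [bob/, ce_ep, dripri, ruplirn/].

Answer: [bob/, ce_ep, dripri, ruplirn/]


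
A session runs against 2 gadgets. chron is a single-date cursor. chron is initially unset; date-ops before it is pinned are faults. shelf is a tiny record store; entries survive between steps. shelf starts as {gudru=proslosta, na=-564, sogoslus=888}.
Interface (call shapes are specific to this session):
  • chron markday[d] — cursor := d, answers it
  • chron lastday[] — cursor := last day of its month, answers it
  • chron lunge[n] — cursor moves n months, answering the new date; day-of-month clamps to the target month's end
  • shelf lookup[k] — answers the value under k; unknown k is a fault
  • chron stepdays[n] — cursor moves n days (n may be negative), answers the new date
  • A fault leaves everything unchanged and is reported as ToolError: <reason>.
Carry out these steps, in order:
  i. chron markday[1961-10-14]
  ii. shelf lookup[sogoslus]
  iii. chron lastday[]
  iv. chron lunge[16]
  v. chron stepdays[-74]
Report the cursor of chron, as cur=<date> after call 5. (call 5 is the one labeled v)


I try chron markday using d=1961-10-14, → 1961-10-14.
Now I run shelf lookup using k=sogoslus, and see 888.
I try chron lastday, which returns 1961-10-31.
I try chron lunge using n=16, and get 1963-02-28.
Then chron stepdays using n=-74, and observe 1962-12-16.

Answer: cur=1962-12-16


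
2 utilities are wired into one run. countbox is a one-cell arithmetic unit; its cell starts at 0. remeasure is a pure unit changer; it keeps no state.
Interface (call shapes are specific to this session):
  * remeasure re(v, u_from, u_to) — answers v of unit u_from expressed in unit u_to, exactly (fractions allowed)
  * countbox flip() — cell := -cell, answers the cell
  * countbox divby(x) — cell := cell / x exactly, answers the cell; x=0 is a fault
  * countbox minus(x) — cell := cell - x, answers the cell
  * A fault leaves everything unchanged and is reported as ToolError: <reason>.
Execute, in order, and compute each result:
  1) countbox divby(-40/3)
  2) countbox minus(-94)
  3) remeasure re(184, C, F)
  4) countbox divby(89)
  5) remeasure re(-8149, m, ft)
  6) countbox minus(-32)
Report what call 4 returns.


Do: countbox divby[-40/3]
See: 0
Do: countbox minus[-94]
See: 94
Do: remeasure re[184; C; F]
See: 1816/5
Do: countbox divby[89]
See: 94/89
Do: remeasure re[-8149; m; ft]
See: -10186250/381
Do: countbox minus[-32]
See: 2942/89

Answer: 94/89


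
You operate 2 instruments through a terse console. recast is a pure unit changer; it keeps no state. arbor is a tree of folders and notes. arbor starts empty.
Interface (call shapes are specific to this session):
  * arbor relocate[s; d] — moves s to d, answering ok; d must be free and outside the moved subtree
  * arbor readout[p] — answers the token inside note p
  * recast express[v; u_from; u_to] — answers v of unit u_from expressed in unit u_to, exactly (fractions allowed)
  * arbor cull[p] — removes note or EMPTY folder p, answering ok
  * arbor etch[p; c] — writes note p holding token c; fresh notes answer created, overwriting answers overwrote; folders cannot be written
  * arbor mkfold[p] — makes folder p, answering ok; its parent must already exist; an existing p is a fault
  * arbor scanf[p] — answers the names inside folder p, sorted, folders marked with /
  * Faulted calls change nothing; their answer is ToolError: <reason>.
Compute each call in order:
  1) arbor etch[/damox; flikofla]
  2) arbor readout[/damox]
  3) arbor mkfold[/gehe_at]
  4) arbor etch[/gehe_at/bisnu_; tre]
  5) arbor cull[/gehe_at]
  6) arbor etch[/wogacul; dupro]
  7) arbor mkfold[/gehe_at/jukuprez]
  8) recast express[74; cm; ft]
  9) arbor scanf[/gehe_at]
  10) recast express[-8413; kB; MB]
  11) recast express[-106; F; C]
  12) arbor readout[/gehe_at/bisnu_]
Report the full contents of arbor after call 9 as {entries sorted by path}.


I try arbor etch passing p→/damox, c→flikofla, → created.
I call arbor readout passing p→/damox, and observe flikofla.
I try arbor mkfold passing p→/gehe_at, → ok.
Next I call arbor etch passing p→/gehe_at/bisnu_, c→tre, and get created.
I try arbor cull passing p→/gehe_at, — result: ToolError: not empty.
Now I run arbor etch passing p→/wogacul, c→dupro, and observe created.
Invoking arbor mkfold passing p→/gehe_at/jukuprez, → ok.
I try recast express passing v→74, u_from→cm, u_to→ft, and get 925/381.
Using arbor scanf passing p→/gehe_at, giving [bisnu_, jukuprez/].
I invoke recast express passing v→-8413, u_from→kB, u_to→MB, → -8413/1000.
Then recast express passing v→-106, u_from→F, u_to→C, yielding -230/3.
I try arbor readout passing p→/gehe_at/bisnu_, and see tre.

Answer: {damox=flikofla, gehe_at/, gehe_at/bisnu_=tre, gehe_at/jukuprez/, wogacul=dupro}


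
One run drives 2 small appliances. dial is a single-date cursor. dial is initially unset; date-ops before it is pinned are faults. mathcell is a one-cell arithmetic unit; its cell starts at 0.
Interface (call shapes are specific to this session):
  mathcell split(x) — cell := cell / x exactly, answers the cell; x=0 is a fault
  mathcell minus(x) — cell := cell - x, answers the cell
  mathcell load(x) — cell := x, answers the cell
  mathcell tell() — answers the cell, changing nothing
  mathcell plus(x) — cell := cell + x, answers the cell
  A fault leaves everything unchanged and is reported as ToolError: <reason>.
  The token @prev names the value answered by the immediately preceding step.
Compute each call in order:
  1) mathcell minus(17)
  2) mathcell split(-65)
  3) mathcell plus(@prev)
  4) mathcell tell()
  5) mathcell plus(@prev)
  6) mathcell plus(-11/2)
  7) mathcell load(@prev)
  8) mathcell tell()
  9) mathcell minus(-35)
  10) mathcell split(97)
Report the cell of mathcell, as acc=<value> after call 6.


Answer: acc=-579/130

Derivation:
CALL mathcell minus[x='17']
RET  -17
CALL mathcell split[x='-65']
RET  17/65
CALL mathcell plus[x='@prev']
RET  34/65
CALL mathcell tell[]
RET  34/65
CALL mathcell plus[x='@prev']
RET  68/65
CALL mathcell plus[x='-11/2']
RET  -579/130
CALL mathcell load[x='@prev']
RET  -579/130
CALL mathcell tell[]
RET  -579/130
CALL mathcell minus[x='-35']
RET  3971/130
CALL mathcell split[x='97']
RET  3971/12610


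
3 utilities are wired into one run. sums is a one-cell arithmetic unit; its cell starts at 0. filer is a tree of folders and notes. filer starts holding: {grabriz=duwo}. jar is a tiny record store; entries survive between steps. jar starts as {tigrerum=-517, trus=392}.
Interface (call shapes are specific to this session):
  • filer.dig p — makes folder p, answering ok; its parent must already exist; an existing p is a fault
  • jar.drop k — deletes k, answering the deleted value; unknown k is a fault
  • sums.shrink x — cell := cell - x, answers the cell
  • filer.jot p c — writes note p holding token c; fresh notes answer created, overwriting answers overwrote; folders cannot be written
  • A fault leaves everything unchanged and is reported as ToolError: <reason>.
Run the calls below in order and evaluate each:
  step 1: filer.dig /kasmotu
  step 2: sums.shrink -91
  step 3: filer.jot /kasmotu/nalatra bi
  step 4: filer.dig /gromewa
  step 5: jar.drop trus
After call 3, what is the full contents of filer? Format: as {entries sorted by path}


% filer.dig /kasmotu
:: ok
% sums.shrink -91
:: 91
% filer.jot /kasmotu/nalatra bi
:: created
% filer.dig /gromewa
:: ok
% jar.drop trus
:: 392

Answer: {grabriz=duwo, kasmotu/, kasmotu/nalatra=bi}


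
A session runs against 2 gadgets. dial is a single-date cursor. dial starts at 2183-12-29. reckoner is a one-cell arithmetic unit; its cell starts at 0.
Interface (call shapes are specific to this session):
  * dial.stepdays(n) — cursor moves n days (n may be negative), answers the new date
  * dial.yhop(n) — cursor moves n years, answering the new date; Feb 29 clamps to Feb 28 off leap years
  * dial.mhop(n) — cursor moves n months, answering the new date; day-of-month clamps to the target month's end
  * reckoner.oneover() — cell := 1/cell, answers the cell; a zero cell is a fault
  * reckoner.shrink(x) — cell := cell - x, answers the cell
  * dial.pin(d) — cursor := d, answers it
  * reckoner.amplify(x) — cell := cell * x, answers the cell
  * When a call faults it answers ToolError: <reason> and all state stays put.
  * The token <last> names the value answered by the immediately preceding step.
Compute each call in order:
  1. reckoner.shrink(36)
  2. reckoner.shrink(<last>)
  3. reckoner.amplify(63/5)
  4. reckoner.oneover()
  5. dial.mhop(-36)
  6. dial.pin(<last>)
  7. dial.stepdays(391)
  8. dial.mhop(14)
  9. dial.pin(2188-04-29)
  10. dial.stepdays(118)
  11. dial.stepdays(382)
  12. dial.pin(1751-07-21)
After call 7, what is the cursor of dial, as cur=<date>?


Answer: cur=2182-01-24

Derivation:
Act: reckoner.shrink[x='36']
Obs: -36
Act: reckoner.shrink[x='<last>']
Obs: 0
Act: reckoner.amplify[x='63/5']
Obs: 0
Act: reckoner.oneover[]
Obs: ToolError: reciprocal of zero
Act: dial.mhop[n='-36']
Obs: 2180-12-29
Act: dial.pin[d='<last>']
Obs: 2180-12-29
Act: dial.stepdays[n='391']
Obs: 2182-01-24
Act: dial.mhop[n='14']
Obs: 2183-03-24
Act: dial.pin[d='2188-04-29']
Obs: 2188-04-29
Act: dial.stepdays[n='118']
Obs: 2188-08-25
Act: dial.stepdays[n='382']
Obs: 2189-09-11
Act: dial.pin[d='1751-07-21']
Obs: 1751-07-21


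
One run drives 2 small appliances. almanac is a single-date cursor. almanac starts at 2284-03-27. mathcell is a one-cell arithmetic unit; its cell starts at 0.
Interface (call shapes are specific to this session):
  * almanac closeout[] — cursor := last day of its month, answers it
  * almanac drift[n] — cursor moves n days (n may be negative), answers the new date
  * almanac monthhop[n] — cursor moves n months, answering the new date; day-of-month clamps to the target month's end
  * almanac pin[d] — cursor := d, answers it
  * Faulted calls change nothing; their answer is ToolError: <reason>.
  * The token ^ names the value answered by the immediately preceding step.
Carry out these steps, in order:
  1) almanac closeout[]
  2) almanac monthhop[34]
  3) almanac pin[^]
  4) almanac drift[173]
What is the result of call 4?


I use almanac closeout(), which returns 2284-03-31.
I run almanac monthhop on n: 34, yielding 2287-01-31.
Now I run almanac pin on d: ^, and get 2287-01-31.
I try almanac drift on n: 173, and see 2287-07-23.

Answer: 2287-07-23


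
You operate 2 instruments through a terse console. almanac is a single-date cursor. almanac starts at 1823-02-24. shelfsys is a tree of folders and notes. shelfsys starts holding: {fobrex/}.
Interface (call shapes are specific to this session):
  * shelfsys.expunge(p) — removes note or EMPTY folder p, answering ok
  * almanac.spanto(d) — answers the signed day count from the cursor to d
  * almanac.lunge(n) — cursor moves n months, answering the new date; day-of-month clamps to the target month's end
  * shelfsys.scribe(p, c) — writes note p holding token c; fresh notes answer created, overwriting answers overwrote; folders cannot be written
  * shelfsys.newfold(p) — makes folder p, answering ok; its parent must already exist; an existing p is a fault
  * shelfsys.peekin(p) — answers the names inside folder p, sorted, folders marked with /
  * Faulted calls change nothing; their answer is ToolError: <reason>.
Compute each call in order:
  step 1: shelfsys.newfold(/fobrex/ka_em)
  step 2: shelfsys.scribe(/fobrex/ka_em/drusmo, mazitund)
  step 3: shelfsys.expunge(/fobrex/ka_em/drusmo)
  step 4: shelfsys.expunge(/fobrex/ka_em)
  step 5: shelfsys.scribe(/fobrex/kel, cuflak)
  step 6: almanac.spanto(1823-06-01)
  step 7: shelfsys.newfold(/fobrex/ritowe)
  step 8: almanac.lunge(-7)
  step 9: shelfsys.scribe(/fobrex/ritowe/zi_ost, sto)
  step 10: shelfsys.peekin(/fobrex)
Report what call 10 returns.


Answer: [kel, ritowe/]

Derivation:
! 1. newfold(p=/fobrex/ka_em) : ok
! 2. scribe(p=/fobrex/ka_em/drusmo, c=mazitund) : created
! 3. expunge(p=/fobrex/ka_em/drusmo) : ok
! 4. expunge(p=/fobrex/ka_em) : ok
! 5. scribe(p=/fobrex/kel, c=cuflak) : created
! 6. spanto(d=1823-06-01) : 97
! 7. newfold(p=/fobrex/ritowe) : ok
! 8. lunge(n=-7) : 1822-07-24
! 9. scribe(p=/fobrex/ritowe/zi_ost, c=sto) : created
! 10. peekin(p=/fobrex) : [kel, ritowe/]


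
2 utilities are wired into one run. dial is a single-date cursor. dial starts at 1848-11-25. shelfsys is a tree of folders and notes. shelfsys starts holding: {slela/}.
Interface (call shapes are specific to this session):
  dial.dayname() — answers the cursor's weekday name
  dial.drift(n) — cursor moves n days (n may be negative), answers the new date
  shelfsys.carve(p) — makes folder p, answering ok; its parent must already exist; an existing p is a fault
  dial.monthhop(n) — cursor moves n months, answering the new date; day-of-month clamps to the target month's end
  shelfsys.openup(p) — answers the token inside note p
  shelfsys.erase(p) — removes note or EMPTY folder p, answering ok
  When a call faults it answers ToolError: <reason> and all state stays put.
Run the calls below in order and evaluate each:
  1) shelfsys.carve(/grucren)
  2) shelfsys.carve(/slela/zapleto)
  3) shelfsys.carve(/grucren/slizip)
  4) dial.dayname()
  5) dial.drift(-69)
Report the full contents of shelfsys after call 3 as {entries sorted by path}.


-> shelfsys.carve(p→/grucren)
<- ok
-> shelfsys.carve(p→/slela/zapleto)
<- ok
-> shelfsys.carve(p→/grucren/slizip)
<- ok
-> dial.dayname()
<- Saturday
-> dial.drift(n→-69)
<- 1848-09-17

Answer: {grucren/, grucren/slizip/, slela/, slela/zapleto/}


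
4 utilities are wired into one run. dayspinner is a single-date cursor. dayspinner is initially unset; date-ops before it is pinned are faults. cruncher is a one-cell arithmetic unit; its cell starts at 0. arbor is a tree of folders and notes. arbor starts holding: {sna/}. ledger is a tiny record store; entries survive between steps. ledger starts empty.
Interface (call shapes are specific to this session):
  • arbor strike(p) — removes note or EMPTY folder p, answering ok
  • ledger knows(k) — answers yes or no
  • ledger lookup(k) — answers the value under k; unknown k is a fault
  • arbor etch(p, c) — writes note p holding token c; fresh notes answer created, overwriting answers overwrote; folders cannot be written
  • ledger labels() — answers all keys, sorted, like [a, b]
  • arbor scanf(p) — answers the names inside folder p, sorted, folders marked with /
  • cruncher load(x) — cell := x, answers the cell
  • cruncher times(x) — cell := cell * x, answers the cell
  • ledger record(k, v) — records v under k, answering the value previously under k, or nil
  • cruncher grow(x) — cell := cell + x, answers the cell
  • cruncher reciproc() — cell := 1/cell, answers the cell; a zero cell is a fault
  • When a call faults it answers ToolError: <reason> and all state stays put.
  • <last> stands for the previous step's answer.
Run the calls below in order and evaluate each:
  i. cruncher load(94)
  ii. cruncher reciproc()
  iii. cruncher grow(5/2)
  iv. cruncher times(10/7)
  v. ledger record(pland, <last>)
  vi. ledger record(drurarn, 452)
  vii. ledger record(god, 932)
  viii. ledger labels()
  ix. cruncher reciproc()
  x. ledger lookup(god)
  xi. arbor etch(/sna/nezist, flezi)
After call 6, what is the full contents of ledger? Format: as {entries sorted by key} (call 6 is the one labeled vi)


> cruncher load x→94
  94
> cruncher reciproc
  1/94
> cruncher grow x→5/2
  118/47
> cruncher times x→10/7
  1180/329
> ledger record k→pland v→<last>
  nil
> ledger record k→drurarn v→452
  nil
> ledger record k→god v→932
  nil
> ledger labels
  [drurarn, god, pland]
> cruncher reciproc
  329/1180
> ledger lookup k→god
  932
> arbor etch p→/sna/nezist c→flezi
  created

Answer: {drurarn=452, pland=1180/329}


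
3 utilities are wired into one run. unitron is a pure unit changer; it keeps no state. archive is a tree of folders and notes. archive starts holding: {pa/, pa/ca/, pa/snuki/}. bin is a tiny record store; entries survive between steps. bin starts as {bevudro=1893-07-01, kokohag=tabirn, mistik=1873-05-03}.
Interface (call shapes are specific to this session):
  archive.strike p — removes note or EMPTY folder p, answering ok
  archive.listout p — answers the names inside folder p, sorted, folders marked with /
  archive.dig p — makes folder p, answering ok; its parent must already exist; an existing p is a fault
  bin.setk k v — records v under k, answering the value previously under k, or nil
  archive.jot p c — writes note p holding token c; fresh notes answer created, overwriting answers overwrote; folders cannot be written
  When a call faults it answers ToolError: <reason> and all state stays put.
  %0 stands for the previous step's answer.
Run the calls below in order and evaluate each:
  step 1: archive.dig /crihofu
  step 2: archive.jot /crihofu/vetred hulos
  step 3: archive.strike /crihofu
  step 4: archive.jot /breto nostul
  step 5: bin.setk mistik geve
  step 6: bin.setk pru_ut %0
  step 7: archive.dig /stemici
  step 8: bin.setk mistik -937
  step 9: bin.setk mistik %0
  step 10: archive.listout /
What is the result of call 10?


I call archive.dig with /crihofu, which returns ok.
I call archive.jot with /crihofu/vetred, hulos, — result: created.
Then archive.strike with /crihofu, giving ToolError: not empty.
I use archive.jot with /breto, nostul, which returns created.
Next I call bin.setk with mistik, geve: 1873-05-03.
Calling bin.setk with pru_ut, %0: nil.
I call archive.dig with /stemici, and see ok.
I use bin.setk with mistik, -937, and get geve.
Calling bin.setk with mistik, %0, — result: -937.
Then archive.listout with /: [breto, crihofu/, pa/, stemici/].

Answer: [breto, crihofu/, pa/, stemici/]


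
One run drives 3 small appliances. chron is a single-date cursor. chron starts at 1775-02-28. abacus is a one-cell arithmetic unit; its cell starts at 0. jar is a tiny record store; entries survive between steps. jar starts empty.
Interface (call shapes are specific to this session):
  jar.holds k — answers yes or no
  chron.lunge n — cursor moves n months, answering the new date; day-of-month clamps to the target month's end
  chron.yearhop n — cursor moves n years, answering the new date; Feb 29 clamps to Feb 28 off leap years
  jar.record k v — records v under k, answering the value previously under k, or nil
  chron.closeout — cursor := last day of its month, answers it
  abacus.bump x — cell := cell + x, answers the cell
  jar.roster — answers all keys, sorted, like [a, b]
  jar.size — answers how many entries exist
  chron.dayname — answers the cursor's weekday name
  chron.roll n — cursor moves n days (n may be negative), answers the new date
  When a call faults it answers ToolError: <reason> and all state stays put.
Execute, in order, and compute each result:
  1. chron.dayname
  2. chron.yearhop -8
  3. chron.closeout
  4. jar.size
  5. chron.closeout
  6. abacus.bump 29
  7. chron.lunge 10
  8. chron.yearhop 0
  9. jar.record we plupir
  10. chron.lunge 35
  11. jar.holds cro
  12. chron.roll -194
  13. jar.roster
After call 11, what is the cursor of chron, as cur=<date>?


==> chron.dayname()
<== Tuesday
==> chron.yearhop(n='-8')
<== 1767-02-28
==> chron.closeout()
<== 1767-02-28
==> jar.size()
<== 0
==> chron.closeout()
<== 1767-02-28
==> abacus.bump(x='29')
<== 29
==> chron.lunge(n='10')
<== 1767-12-28
==> chron.yearhop(n='0')
<== 1767-12-28
==> jar.record(k='we', v='plupir')
<== nil
==> chron.lunge(n='35')
<== 1770-11-28
==> jar.holds(k='cro')
<== no
==> chron.roll(n='-194')
<== 1770-05-18
==> jar.roster()
<== [we]

Answer: cur=1770-11-28


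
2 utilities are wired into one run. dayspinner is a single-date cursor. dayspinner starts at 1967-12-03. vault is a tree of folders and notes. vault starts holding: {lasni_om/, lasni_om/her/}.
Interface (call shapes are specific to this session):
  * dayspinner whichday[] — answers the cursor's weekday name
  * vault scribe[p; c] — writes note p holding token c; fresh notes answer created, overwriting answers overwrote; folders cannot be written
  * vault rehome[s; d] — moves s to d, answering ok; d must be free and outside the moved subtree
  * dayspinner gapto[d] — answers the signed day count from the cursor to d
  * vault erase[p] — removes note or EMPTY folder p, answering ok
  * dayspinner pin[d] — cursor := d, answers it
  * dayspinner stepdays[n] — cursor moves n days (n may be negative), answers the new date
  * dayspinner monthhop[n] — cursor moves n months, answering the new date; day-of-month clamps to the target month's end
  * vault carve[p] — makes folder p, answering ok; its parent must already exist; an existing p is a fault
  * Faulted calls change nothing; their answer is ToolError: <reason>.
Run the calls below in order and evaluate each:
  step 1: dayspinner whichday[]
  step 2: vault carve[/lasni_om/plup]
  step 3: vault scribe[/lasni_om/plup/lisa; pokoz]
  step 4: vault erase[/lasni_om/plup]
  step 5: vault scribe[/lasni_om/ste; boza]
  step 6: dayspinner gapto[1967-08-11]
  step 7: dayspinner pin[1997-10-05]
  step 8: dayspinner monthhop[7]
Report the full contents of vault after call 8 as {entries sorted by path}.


Answer: {lasni_om/, lasni_om/her/, lasni_om/plup/, lasni_om/plup/lisa=pokoz, lasni_om/ste=boza}

Derivation:
Act: dayspinner whichday[]
Obs: Sunday
Act: vault carve[p→/lasni_om/plup]
Obs: ok
Act: vault scribe[p→/lasni_om/plup/lisa; c→pokoz]
Obs: created
Act: vault erase[p→/lasni_om/plup]
Obs: ToolError: not empty
Act: vault scribe[p→/lasni_om/ste; c→boza]
Obs: created
Act: dayspinner gapto[d→1967-08-11]
Obs: -114
Act: dayspinner pin[d→1997-10-05]
Obs: 1997-10-05
Act: dayspinner monthhop[n→7]
Obs: 1998-05-05


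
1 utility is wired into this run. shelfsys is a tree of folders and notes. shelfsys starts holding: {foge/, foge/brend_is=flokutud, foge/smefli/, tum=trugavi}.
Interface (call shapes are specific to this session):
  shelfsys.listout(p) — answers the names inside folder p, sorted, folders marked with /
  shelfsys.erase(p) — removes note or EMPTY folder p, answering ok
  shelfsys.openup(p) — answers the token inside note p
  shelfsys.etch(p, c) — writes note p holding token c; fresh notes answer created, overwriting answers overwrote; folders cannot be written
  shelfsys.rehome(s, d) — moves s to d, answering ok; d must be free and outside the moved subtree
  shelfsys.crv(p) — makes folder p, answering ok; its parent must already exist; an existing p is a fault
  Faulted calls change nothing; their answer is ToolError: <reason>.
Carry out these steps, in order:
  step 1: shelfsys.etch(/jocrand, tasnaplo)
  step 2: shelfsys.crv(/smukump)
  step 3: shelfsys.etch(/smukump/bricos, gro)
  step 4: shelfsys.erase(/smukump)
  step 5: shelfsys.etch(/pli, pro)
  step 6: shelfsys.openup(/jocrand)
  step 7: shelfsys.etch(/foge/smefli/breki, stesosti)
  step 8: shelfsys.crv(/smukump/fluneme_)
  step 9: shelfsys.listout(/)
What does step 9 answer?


>> shelfsys.etch(p=/jocrand, c=tasnaplo)
<< created
>> shelfsys.crv(p=/smukump)
<< ok
>> shelfsys.etch(p=/smukump/bricos, c=gro)
<< created
>> shelfsys.erase(p=/smukump)
<< ToolError: not empty
>> shelfsys.etch(p=/pli, c=pro)
<< created
>> shelfsys.openup(p=/jocrand)
<< tasnaplo
>> shelfsys.etch(p=/foge/smefli/breki, c=stesosti)
<< created
>> shelfsys.crv(p=/smukump/fluneme_)
<< ok
>> shelfsys.listout(p=/)
<< [foge/, jocrand, pli, smukump/, tum]

Answer: [foge/, jocrand, pli, smukump/, tum]


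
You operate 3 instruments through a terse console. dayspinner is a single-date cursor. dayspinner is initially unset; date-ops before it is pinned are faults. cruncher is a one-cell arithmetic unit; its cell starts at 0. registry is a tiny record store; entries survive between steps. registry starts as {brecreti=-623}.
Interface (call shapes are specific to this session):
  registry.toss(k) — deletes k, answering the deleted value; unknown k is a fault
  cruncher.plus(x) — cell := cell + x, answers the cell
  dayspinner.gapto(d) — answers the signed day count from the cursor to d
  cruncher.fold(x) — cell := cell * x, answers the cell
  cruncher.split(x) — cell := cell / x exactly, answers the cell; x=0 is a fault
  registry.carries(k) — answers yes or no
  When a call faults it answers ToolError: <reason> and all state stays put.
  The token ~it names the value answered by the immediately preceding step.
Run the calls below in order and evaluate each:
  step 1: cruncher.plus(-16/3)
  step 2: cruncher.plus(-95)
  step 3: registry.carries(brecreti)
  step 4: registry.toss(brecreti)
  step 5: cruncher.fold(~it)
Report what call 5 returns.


Answer: 187523/3

Derivation:
==> cruncher.plus(x='-16/3')
<== -16/3
==> cruncher.plus(x='-95')
<== -301/3
==> registry.carries(k='brecreti')
<== yes
==> registry.toss(k='brecreti')
<== -623
==> cruncher.fold(x='~it')
<== 187523/3


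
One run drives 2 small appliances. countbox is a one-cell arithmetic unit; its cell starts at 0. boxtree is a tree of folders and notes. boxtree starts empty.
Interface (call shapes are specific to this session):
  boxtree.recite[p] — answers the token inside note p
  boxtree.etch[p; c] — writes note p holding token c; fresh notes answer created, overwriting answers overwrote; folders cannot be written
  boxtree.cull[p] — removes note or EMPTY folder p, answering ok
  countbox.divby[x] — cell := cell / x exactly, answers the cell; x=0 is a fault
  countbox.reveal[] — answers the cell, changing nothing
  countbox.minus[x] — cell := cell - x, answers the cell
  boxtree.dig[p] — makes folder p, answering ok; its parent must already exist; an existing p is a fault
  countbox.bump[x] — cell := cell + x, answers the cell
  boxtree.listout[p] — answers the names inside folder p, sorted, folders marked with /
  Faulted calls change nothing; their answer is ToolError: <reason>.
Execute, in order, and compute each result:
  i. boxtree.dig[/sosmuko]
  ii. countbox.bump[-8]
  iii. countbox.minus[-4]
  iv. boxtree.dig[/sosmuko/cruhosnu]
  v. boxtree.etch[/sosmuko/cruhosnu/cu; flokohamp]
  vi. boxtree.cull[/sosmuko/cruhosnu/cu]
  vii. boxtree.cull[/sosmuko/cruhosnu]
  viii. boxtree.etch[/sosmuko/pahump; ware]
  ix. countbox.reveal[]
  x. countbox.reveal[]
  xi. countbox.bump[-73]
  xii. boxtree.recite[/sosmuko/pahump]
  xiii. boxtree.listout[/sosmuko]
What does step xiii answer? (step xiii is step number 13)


Answer: [pahump]

Derivation:
Do: boxtree.dig[p=/sosmuko]
See: ok
Do: countbox.bump[x=-8]
See: -8
Do: countbox.minus[x=-4]
See: -4
Do: boxtree.dig[p=/sosmuko/cruhosnu]
See: ok
Do: boxtree.etch[p=/sosmuko/cruhosnu/cu; c=flokohamp]
See: created
Do: boxtree.cull[p=/sosmuko/cruhosnu/cu]
See: ok
Do: boxtree.cull[p=/sosmuko/cruhosnu]
See: ok
Do: boxtree.etch[p=/sosmuko/pahump; c=ware]
See: created
Do: countbox.reveal[]
See: -4
Do: countbox.reveal[]
See: -4
Do: countbox.bump[x=-73]
See: -77
Do: boxtree.recite[p=/sosmuko/pahump]
See: ware
Do: boxtree.listout[p=/sosmuko]
See: [pahump]
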